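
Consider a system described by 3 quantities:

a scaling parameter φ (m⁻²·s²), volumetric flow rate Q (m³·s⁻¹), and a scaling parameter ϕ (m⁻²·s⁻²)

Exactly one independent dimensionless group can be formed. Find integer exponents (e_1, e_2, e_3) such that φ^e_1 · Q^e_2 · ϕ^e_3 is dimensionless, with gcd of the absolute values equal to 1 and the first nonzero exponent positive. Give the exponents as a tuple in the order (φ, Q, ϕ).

L: e_1·(-2) + e_2·(3) + e_3·(-2) = 0
T: e_1·(2) + e_2·(-1) + e_3·(-2) = 0
Solving this homogeneous linear system for the smallest-integer solution (first nonzero entry positive) gives (2, 2, 1).

(2, 2, 1)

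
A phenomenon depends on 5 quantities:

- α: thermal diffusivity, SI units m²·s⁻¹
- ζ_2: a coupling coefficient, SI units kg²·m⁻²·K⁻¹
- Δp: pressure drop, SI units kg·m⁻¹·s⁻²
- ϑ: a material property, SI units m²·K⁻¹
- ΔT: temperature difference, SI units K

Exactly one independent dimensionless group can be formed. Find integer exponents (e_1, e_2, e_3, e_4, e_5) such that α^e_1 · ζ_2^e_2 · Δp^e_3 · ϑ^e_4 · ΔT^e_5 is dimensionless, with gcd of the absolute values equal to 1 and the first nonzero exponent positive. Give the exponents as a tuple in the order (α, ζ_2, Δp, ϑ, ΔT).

(4, 1, -2, -4, -3)

M: e_1·(0) + e_2·(2) + e_3·(1) + e_4·(0) + e_5·(0) = 0
L: e_1·(2) + e_2·(-2) + e_3·(-1) + e_4·(2) + e_5·(0) = 0
T: e_1·(-1) + e_2·(0) + e_3·(-2) + e_4·(0) + e_5·(0) = 0
Θ: e_1·(0) + e_2·(-1) + e_3·(0) + e_4·(-1) + e_5·(1) = 0
Solving this homogeneous linear system for the smallest-integer solution (first nonzero entry positive) gives (4, 1, -2, -4, -3).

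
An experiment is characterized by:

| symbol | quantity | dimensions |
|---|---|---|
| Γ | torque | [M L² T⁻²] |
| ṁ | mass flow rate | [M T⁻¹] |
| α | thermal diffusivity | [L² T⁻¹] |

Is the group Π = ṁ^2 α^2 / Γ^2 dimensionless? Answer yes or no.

Sum the exponent of each base dimension across the product:
  M: −2·[Γ]_M + 2·[ṁ]_M + 2·[α]_M = −2·(1) + 2·(1) + 2·(0) = 0
  L: −2·[Γ]_L + 2·[ṁ]_L + 2·[α]_L = −2·(2) + 2·(0) + 2·(2) = 0
  T: −2·[Γ]_T + 2·[ṁ]_T + 2·[α]_T = −2·(-2) + 2·(-1) + 2·(-1) = 0
  Θ: −2·[Γ]_Θ + 2·[ṁ]_Θ + 2·[α]_Θ = −2·(0) + 2·(0) + 2·(0) = 0
All base exponents vanish — dimensionless.

yes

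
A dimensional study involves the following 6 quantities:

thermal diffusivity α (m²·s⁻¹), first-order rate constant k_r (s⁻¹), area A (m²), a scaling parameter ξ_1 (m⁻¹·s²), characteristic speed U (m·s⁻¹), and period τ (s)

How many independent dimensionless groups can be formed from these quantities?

4

There are 6 variables and 2 base dimensions (L, T).
The dimension matrix has rank 2.
Independent dimensionless groups: 6 − 2 = 4.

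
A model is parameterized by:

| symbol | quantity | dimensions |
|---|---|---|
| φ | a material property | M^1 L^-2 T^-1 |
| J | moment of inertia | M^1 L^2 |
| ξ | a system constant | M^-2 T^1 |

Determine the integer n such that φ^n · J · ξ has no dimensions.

1

Balance the M exponent: (1)·n from φ, plus (1) + (-2) = -1 from the rest, must sum to zero.
n − 1 = 0, so n = 1.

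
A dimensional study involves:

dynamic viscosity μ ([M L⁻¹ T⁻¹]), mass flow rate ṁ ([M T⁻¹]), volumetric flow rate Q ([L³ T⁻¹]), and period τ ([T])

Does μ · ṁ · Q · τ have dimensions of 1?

Sum the exponent of each base dimension across the product:
  M: [μ]_M + [ṁ]_M + [Q]_M + [τ]_M = (1) + (1) + (0) + (0) = 2
  L: [μ]_L + [ṁ]_L + [Q]_L + [τ]_L = (-1) + (0) + (3) + (0) = 2
  T: [μ]_T + [ṁ]_T + [Q]_T + [τ]_T = (-1) + (-1) + (-1) + (1) = -2
Net dimensions [M² L² T⁻²] ≠ [1] — not dimensionless.

no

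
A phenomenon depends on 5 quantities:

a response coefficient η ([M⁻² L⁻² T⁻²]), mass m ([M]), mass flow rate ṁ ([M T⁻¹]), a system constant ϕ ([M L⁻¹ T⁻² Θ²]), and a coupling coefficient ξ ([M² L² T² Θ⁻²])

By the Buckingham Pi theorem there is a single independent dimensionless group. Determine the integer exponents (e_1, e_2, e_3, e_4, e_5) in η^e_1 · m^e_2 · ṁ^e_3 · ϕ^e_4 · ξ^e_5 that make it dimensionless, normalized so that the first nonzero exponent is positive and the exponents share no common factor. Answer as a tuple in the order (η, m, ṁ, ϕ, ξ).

(1, -2, -2, 2, 2)

M: e_1·(-2) + e_2·(1) + e_3·(1) + e_4·(1) + e_5·(2) = 0
L: e_1·(-2) + e_2·(0) + e_3·(0) + e_4·(-1) + e_5·(2) = 0
T: e_1·(-2) + e_2·(0) + e_3·(-1) + e_4·(-2) + e_5·(2) = 0
Θ: e_1·(0) + e_2·(0) + e_3·(0) + e_4·(2) + e_5·(-2) = 0
Solving this homogeneous linear system for the smallest-integer solution (first nonzero entry positive) gives (1, -2, -2, 2, 2).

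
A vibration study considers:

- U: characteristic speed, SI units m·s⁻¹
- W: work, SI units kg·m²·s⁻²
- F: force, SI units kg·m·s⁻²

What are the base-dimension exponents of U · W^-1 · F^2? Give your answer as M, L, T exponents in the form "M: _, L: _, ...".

M: 1, L: 1, T: -3

Collect each base-dimension exponent across the product:
  M: (0) − (1) + 2·(1) = 1
  L: (1) − (2) + 2·(1) = 1
  T: (-1) − (-2) + 2·(-2) = -3
So the dimensions are [M L T⁻³].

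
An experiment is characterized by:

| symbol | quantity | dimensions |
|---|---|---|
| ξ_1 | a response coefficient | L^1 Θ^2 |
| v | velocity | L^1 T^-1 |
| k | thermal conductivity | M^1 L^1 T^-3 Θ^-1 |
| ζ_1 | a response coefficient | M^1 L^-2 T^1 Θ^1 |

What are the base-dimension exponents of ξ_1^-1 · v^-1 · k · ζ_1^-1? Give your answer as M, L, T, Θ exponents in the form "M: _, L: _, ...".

Collect each base-dimension exponent across the product:
  M: −(0) − (0) + (1) − (1) = 0
  L: −(1) − (1) + (1) − (-2) = 1
  T: −(0) − (-1) + (-3) − (1) = -3
  Θ: −(2) − (0) + (-1) − (1) = -4
So the dimensions are [L T⁻³ Θ⁻⁴].

M: 0, L: 1, T: -3, Θ: -4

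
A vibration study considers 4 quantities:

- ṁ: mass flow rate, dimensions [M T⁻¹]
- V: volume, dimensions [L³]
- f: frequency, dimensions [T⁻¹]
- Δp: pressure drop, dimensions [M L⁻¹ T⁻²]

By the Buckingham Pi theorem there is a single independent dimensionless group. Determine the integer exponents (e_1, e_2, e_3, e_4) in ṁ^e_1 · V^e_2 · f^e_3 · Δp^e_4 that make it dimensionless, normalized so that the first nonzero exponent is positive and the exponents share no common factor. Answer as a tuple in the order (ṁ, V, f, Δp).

(3, -1, 3, -3)

M: e_1·(1) + e_2·(0) + e_3·(0) + e_4·(1) = 0
L: e_1·(0) + e_2·(3) + e_3·(0) + e_4·(-1) = 0
T: e_1·(-1) + e_2·(0) + e_3·(-1) + e_4·(-2) = 0
Solving this homogeneous linear system for the smallest-integer solution (first nonzero entry positive) gives (3, -1, 3, -3).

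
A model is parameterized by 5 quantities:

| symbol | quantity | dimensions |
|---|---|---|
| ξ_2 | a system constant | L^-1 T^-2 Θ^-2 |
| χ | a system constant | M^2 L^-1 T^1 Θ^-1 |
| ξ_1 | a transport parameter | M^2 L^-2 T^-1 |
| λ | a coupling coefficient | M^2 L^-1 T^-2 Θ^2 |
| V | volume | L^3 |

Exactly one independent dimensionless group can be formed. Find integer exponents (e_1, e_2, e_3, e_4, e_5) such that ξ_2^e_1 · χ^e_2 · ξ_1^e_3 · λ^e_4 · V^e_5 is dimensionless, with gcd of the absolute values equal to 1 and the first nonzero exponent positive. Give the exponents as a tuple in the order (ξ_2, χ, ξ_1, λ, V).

M: e_1·(0) + e_2·(2) + e_3·(2) + e_4·(2) + e_5·(0) = 0
L: e_1·(-1) + e_2·(-1) + e_3·(-2) + e_4·(-1) + e_5·(3) = 0
T: e_1·(-2) + e_2·(1) + e_3·(-1) + e_4·(-2) + e_5·(0) = 0
Θ: e_1·(-2) + e_2·(-1) + e_3·(0) + e_4·(2) + e_5·(0) = 0
Solving this homogeneous linear system for the smallest-integer solution (first nonzero entry positive) gives (1, 2, -4, 2, -1).

(1, 2, -4, 2, -1)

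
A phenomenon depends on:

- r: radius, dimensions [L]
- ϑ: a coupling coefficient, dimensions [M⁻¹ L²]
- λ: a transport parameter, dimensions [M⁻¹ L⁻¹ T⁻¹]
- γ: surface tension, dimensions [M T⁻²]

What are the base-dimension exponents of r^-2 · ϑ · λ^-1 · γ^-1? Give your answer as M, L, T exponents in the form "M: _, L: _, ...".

Collect each base-dimension exponent across the product:
  M: −2·(0) + (-1) − (-1) − (1) = -1
  L: −2·(1) + (2) − (-1) − (0) = 1
  T: −2·(0) + (0) − (-1) − (-2) = 3
So the dimensions are [M⁻¹ L T³].

M: -1, L: 1, T: 3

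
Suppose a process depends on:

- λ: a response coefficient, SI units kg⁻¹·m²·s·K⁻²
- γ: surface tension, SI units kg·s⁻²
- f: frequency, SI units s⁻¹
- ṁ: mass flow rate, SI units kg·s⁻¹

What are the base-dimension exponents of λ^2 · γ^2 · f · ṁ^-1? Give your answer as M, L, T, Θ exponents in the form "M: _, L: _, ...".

M: -1, L: 4, T: -2, Θ: -4

Collect each base-dimension exponent across the product:
  M: 2·(-1) + 2·(1) + (0) − (1) = -1
  L: 2·(2) + 2·(0) + (0) − (0) = 4
  T: 2·(1) + 2·(-2) + (-1) − (-1) = -2
  Θ: 2·(-2) + 2·(0) + (0) − (0) = -4
So the dimensions are [M⁻¹ L⁴ T⁻² Θ⁻⁴].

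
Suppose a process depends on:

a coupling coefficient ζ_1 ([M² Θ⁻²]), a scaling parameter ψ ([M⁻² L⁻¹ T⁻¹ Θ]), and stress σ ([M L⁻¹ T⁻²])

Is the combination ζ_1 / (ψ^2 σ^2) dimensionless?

no

Sum the exponent of each base dimension across the product:
  M: [ζ_1]_M − 2·[ψ]_M − 2·[σ]_M = (2) − 2·(-2) − 2·(1) = 4
  L: [ζ_1]_L − 2·[ψ]_L − 2·[σ]_L = (0) − 2·(-1) − 2·(-1) = 4
  T: [ζ_1]_T − 2·[ψ]_T − 2·[σ]_T = (0) − 2·(-1) − 2·(-2) = 6
  Θ: [ζ_1]_Θ − 2·[ψ]_Θ − 2·[σ]_Θ = (-2) − 2·(1) − 2·(0) = -4
Net dimensions [M⁴ L⁴ T⁶ Θ⁻⁴] ≠ [1] — not dimensionless.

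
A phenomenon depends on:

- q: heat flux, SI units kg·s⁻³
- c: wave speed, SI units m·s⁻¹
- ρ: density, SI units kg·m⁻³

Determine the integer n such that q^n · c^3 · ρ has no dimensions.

Balance the M exponent: (1)·n from q, plus 3·(0) + (1) = 1 from the rest, must sum to zero.
n + 1 = 0, so n = -1.

-1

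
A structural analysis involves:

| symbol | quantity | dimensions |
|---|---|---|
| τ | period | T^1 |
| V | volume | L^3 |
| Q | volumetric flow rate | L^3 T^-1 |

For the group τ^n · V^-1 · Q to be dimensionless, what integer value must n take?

1

Balance the T exponent: (1)·n from τ, plus −(0) + (-1) = -1 from the rest, must sum to zero.
n − 1 = 0, so n = 1.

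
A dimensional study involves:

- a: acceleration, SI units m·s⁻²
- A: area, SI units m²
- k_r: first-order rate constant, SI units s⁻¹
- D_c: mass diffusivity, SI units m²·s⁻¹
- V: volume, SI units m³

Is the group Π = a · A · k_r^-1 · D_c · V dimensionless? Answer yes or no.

no

Sum the exponent of each base dimension across the product:
  L: [a]_L + [A]_L − [k_r]_L + [D_c]_L + [V]_L = (1) + (2) − (0) + (2) + (3) = 8
  T: [a]_T + [A]_T − [k_r]_T + [D_c]_T + [V]_T = (-2) + (0) − (-1) + (-1) + (0) = -2
Net dimensions [L⁸ T⁻²] ≠ [1] — not dimensionless.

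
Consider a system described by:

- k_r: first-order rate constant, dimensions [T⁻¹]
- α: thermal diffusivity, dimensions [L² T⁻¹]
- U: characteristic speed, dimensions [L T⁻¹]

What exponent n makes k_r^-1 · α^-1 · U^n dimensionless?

2

Balance the L exponent: (1)·n from U, plus −(0) − (2) = -2 from the rest, must sum to zero.
n − 2 = 0, so n = 2.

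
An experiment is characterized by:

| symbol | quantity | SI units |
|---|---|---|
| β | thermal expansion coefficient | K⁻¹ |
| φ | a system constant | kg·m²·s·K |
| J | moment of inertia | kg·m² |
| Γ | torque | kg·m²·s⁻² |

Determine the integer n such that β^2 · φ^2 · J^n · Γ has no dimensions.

Balance the M exponent: (1)·n from J, plus 2·(0) + 2·(1) + (1) = 3 from the rest, must sum to zero.
n + 3 = 0, so n = -3.

-3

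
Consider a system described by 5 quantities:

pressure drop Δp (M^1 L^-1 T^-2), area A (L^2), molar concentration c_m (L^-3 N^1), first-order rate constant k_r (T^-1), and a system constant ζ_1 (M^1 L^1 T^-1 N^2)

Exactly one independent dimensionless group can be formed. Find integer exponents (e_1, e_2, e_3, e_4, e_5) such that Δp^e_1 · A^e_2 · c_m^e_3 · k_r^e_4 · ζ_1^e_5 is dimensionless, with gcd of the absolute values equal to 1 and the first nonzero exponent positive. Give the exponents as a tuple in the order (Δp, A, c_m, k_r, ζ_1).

(1, 4, 2, -1, -1)

M: e_1·(1) + e_2·(0) + e_3·(0) + e_4·(0) + e_5·(1) = 0
L: e_1·(-1) + e_2·(2) + e_3·(-3) + e_4·(0) + e_5·(1) = 0
T: e_1·(-2) + e_2·(0) + e_3·(0) + e_4·(-1) + e_5·(-1) = 0
N: e_1·(0) + e_2·(0) + e_3·(1) + e_4·(0) + e_5·(2) = 0
Solving this homogeneous linear system for the smallest-integer solution (first nonzero entry positive) gives (1, 4, 2, -1, -1).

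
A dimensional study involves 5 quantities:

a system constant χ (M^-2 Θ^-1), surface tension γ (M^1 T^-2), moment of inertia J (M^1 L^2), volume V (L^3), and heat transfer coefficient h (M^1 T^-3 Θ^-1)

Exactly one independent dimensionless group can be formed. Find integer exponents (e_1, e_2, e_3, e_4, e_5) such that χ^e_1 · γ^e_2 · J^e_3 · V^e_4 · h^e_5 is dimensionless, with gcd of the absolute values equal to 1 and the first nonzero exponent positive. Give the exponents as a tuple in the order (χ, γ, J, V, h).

(2, 3, 3, -2, -2)

M: e_1·(-2) + e_2·(1) + e_3·(1) + e_4·(0) + e_5·(1) = 0
L: e_1·(0) + e_2·(0) + e_3·(2) + e_4·(3) + e_5·(0) = 0
T: e_1·(0) + e_2·(-2) + e_3·(0) + e_4·(0) + e_5·(-3) = 0
Θ: e_1·(-1) + e_2·(0) + e_3·(0) + e_4·(0) + e_5·(-1) = 0
Solving this homogeneous linear system for the smallest-integer solution (first nonzero entry positive) gives (2, 3, 3, -2, -2).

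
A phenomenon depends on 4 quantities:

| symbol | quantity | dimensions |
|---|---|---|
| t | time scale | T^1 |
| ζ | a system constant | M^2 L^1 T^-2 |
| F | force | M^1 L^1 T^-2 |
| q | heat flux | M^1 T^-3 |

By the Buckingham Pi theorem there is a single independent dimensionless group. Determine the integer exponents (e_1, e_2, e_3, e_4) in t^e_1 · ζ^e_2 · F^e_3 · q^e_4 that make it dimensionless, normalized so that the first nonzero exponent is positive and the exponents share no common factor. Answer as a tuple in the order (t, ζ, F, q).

(3, -1, 1, 1)

M: e_1·(0) + e_2·(2) + e_3·(1) + e_4·(1) = 0
L: e_1·(0) + e_2·(1) + e_3·(1) + e_4·(0) = 0
T: e_1·(1) + e_2·(-2) + e_3·(-2) + e_4·(-3) = 0
Solving this homogeneous linear system for the smallest-integer solution (first nonzero entry positive) gives (3, -1, 1, 1).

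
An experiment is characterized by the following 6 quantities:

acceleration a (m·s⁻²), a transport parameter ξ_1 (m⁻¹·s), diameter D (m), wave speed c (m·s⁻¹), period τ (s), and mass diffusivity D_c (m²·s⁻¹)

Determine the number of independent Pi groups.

There are 6 variables and 2 base dimensions (L, T).
The dimension matrix has rank 2.
Independent dimensionless groups: 6 − 2 = 4.

4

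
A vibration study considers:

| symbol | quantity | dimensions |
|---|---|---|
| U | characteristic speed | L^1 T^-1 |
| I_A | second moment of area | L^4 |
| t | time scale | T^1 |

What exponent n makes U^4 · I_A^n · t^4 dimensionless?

Balance the L exponent: (4)·n from I_A, plus 4·(1) + 4·(0) = 4 from the rest, must sum to zero.
4n + 4 = 0, so n = -1.

-1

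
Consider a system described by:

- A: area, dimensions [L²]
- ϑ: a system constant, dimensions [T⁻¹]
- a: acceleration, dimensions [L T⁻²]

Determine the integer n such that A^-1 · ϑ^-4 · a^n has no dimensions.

2

Balance the L exponent: (1)·n from a, plus −(2) − 4·(0) = -2 from the rest, must sum to zero.
n − 2 = 0, so n = 2.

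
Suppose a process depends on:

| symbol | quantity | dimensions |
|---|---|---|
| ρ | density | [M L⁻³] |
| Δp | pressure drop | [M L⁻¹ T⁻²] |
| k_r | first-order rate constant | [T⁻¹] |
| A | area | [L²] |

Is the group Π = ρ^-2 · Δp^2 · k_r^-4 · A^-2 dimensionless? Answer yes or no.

Sum the exponent of each base dimension across the product:
  M: −2·[ρ]_M + 2·[Δp]_M − 4·[k_r]_M − 2·[A]_M = −2·(1) + 2·(1) − 4·(0) − 2·(0) = 0
  L: −2·[ρ]_L + 2·[Δp]_L − 4·[k_r]_L − 2·[A]_L = −2·(-3) + 2·(-1) − 4·(0) − 2·(2) = 0
  T: −2·[ρ]_T + 2·[Δp]_T − 4·[k_r]_T − 2·[A]_T = −2·(0) + 2·(-2) − 4·(-1) − 2·(0) = 0
  Θ: −2·[ρ]_Θ + 2·[Δp]_Θ − 4·[k_r]_Θ − 2·[A]_Θ = −2·(0) + 2·(0) − 4·(0) − 2·(0) = 0
All base exponents vanish — dimensionless.

yes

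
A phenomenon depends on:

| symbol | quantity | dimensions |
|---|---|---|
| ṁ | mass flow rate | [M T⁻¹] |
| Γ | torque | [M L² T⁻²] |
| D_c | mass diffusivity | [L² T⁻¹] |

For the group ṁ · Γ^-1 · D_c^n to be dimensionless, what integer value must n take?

1

Balance the L exponent: (2)·n from D_c, plus (0) − (2) = -2 from the rest, must sum to zero.
2n − 2 = 0, so n = 1.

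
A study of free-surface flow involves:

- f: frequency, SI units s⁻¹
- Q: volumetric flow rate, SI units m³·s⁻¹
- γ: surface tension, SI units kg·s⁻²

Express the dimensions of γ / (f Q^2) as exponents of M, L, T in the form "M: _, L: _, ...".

Collect each base-dimension exponent across the product:
  M: −(0) − 2·(0) + (1) = 1
  L: −(0) − 2·(3) + (0) = -6
  T: −(-1) − 2·(-1) + (-2) = 1
So the dimensions are [M L⁻⁶ T].

M: 1, L: -6, T: 1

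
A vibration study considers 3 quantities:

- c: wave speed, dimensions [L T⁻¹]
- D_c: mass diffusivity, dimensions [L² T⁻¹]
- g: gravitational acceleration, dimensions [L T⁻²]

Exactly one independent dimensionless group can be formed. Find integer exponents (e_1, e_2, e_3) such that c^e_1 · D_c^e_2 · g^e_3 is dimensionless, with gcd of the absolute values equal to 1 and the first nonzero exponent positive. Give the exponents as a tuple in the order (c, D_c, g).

L: e_1·(1) + e_2·(2) + e_3·(1) = 0
T: e_1·(-1) + e_2·(-1) + e_3·(-2) = 0
Solving this homogeneous linear system for the smallest-integer solution (first nonzero entry positive) gives (3, -1, -1).

(3, -1, -1)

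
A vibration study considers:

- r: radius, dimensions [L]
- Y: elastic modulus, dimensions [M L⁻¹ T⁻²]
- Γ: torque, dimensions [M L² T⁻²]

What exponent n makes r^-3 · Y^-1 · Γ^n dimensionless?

1

Balance the M exponent: (1)·n from Γ, plus −3·(0) − (1) = -1 from the rest, must sum to zero.
n − 1 = 0, so n = 1.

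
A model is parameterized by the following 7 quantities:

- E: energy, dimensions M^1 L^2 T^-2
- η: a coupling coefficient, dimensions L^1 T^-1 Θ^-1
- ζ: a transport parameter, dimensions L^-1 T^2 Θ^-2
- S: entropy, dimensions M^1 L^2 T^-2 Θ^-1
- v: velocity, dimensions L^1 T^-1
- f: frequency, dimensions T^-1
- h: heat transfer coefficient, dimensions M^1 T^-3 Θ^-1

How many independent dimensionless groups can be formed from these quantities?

There are 7 variables and 4 base dimensions (M, L, T, Θ).
The dimension matrix has rank 4.
Independent dimensionless groups: 7 − 4 = 3.

3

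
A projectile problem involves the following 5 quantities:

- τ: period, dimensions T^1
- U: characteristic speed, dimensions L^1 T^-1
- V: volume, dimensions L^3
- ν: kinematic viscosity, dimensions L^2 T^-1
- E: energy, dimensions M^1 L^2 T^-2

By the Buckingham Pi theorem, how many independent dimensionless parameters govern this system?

2

There are 5 variables and 3 base dimensions (M, L, T).
The dimension matrix has rank 3.
Independent dimensionless groups: 5 − 3 = 2.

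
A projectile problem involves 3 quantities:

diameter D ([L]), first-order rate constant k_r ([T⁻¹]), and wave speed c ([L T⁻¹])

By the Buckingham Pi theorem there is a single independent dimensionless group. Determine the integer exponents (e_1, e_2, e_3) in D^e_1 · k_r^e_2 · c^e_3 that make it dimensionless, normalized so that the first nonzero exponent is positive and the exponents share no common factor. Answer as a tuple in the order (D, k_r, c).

L: e_1·(1) + e_2·(0) + e_3·(1) = 0
T: e_1·(0) + e_2·(-1) + e_3·(-1) = 0
Solving this homogeneous linear system for the smallest-integer solution (first nonzero entry positive) gives (1, 1, -1).

(1, 1, -1)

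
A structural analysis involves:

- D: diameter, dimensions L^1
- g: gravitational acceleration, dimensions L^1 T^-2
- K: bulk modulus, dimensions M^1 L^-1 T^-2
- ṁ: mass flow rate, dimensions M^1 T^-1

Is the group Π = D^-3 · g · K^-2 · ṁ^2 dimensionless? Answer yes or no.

Sum the exponent of each base dimension across the product:
  M: −3·[D]_M + [g]_M − 2·[K]_M + 2·[ṁ]_M = −3·(0) + (0) − 2·(1) + 2·(1) = 0
  L: −3·[D]_L + [g]_L − 2·[K]_L + 2·[ṁ]_L = −3·(1) + (1) − 2·(-1) + 2·(0) = 0
  T: −3·[D]_T + [g]_T − 2·[K]_T + 2·[ṁ]_T = −3·(0) + (-2) − 2·(-2) + 2·(-1) = 0
All base exponents vanish — dimensionless.

yes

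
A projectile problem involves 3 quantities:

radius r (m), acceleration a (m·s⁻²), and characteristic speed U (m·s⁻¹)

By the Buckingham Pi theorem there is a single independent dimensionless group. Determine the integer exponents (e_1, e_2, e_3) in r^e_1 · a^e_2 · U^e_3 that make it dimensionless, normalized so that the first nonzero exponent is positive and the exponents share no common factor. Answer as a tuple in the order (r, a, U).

(1, 1, -2)

L: e_1·(1) + e_2·(1) + e_3·(1) = 0
T: e_1·(0) + e_2·(-2) + e_3·(-1) = 0
Solving this homogeneous linear system for the smallest-integer solution (first nonzero entry positive) gives (1, 1, -2).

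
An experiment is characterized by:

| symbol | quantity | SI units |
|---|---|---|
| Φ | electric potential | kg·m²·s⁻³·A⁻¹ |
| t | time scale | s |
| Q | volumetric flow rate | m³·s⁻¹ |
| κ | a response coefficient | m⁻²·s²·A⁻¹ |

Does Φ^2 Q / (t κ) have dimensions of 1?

Sum the exponent of each base dimension across the product:
  M: 2·[Φ]_M − [t]_M + [Q]_M − [κ]_M = 2·(1) − (0) + (0) − (0) = 2
  L: 2·[Φ]_L − [t]_L + [Q]_L − [κ]_L = 2·(2) − (0) + (3) − (-2) = 9
  T: 2·[Φ]_T − [t]_T + [Q]_T − [κ]_T = 2·(-3) − (1) + (-1) − (2) = -10
  I: 2·[Φ]_I − [t]_I + [Q]_I − [κ]_I = 2·(-1) − (0) + (0) − (-1) = -1
Net dimensions [M² L⁹ T⁻¹⁰ I⁻¹] ≠ [1] — not dimensionless.

no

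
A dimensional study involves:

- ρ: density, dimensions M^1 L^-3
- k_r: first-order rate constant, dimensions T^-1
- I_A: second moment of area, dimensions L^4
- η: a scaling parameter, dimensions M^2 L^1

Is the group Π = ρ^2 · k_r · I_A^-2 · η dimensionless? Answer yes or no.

no

Sum the exponent of each base dimension across the product:
  M: 2·[ρ]_M + [k_r]_M − 2·[I_A]_M + [η]_M = 2·(1) + (0) − 2·(0) + (2) = 4
  L: 2·[ρ]_L + [k_r]_L − 2·[I_A]_L + [η]_L = 2·(-3) + (0) − 2·(4) + (1) = -13
  T: 2·[ρ]_T + [k_r]_T − 2·[I_A]_T + [η]_T = 2·(0) + (-1) − 2·(0) + (0) = -1
Net dimensions [M⁴ L⁻¹³ T⁻¹] ≠ [1] — not dimensionless.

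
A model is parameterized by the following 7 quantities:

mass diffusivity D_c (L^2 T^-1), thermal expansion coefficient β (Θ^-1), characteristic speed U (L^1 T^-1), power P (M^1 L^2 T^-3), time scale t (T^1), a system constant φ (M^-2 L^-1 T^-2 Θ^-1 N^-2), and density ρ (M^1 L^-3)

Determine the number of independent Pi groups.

There are 7 variables and 5 base dimensions (M, L, T, Θ, N).
The dimension matrix has rank 5.
Independent dimensionless groups: 7 − 5 = 2.

2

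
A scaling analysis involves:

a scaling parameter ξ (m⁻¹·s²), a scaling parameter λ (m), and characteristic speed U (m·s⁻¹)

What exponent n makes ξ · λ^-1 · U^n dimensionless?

Balance the L exponent: (1)·n from U, plus (-1) − (1) = -2 from the rest, must sum to zero.
n − 2 = 0, so n = 2.

2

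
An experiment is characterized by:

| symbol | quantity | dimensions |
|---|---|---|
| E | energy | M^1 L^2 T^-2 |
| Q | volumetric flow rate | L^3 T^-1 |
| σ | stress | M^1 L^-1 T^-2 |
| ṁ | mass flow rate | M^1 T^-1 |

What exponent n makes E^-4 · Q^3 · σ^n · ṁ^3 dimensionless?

1

Balance the M exponent: (1)·n from σ, plus −4·(1) + 3·(0) + 3·(1) = -1 from the rest, must sum to zero.
n − 1 = 0, so n = 1.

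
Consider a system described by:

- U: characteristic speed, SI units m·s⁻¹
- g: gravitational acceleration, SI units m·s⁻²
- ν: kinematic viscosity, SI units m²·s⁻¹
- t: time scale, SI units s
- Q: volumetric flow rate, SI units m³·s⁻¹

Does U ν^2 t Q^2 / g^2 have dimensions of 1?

Sum the exponent of each base dimension across the product:
  L: [U]_L − 2·[g]_L + 2·[ν]_L + [t]_L + 2·[Q]_L = (1) − 2·(1) + 2·(2) + (0) + 2·(3) = 9
  T: [U]_T − 2·[g]_T + 2·[ν]_T + [t]_T + 2·[Q]_T = (-1) − 2·(-2) + 2·(-1) + (1) + 2·(-1) = 0
Net dimensions [L⁹] ≠ [1] — not dimensionless.

no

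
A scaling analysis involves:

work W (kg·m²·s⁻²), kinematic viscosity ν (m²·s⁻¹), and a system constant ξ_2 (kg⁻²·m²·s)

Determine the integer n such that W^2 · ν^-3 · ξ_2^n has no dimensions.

Balance the M exponent: (-2)·n from ξ_2, plus 2·(1) − 3·(0) = 2 from the rest, must sum to zero.
-2n + 2 = 0, so n = 1.

1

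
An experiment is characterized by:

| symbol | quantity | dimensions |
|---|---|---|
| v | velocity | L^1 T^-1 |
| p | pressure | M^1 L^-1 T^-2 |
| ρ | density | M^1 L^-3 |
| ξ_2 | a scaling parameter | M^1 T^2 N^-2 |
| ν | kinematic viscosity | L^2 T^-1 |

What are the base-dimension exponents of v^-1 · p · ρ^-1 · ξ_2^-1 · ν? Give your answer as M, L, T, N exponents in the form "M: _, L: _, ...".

M: -1, L: 3, T: -4, N: 2

Collect each base-dimension exponent across the product:
  M: −(0) + (1) − (1) − (1) + (0) = -1
  L: −(1) + (-1) − (-3) − (0) + (2) = 3
  T: −(-1) + (-2) − (0) − (2) + (-1) = -4
  N: −(0) + (0) − (0) − (-2) + (0) = 2
So the dimensions are [M⁻¹ L³ T⁻⁴ N²].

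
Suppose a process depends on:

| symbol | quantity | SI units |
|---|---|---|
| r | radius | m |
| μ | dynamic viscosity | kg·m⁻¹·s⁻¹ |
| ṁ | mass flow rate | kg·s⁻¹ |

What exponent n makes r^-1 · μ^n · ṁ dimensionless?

Balance the M exponent: (1)·n from μ, plus −(0) + (1) = 1 from the rest, must sum to zero.
n + 1 = 0, so n = -1.

-1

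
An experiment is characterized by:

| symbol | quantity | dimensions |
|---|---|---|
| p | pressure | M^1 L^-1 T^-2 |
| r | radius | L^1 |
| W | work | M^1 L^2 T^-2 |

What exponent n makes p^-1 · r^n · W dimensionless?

Balance the L exponent: (1)·n from r, plus −(-1) + (2) = 3 from the rest, must sum to zero.
n + 3 = 0, so n = -3.

-3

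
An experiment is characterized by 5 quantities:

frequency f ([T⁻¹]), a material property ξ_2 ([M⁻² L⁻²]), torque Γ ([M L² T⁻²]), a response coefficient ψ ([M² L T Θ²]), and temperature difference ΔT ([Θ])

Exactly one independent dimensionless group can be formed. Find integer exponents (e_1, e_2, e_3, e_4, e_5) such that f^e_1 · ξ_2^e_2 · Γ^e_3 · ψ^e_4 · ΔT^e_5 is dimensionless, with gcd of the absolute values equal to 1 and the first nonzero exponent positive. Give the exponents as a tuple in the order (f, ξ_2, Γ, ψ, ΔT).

(2, -3, -2, -2, 4)

M: e_1·(0) + e_2·(-2) + e_3·(1) + e_4·(2) + e_5·(0) = 0
L: e_1·(0) + e_2·(-2) + e_3·(2) + e_4·(1) + e_5·(0) = 0
T: e_1·(-1) + e_2·(0) + e_3·(-2) + e_4·(1) + e_5·(0) = 0
Θ: e_1·(0) + e_2·(0) + e_3·(0) + e_4·(2) + e_5·(1) = 0
Solving this homogeneous linear system for the smallest-integer solution (first nonzero entry positive) gives (2, -3, -2, -2, 4).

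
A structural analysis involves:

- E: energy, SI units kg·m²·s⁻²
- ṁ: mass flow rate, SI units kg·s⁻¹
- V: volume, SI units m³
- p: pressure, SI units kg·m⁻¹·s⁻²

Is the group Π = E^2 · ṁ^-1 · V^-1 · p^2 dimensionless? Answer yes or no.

no

Sum the exponent of each base dimension across the product:
  M: 2·[E]_M − [ṁ]_M − [V]_M + 2·[p]_M = 2·(1) − (1) − (0) + 2·(1) = 3
  L: 2·[E]_L − [ṁ]_L − [V]_L + 2·[p]_L = 2·(2) − (0) − (3) + 2·(-1) = -1
  T: 2·[E]_T − [ṁ]_T − [V]_T + 2·[p]_T = 2·(-2) − (-1) − (0) + 2·(-2) = -7
Net dimensions [M³ L⁻¹ T⁻⁷] ≠ [1] — not dimensionless.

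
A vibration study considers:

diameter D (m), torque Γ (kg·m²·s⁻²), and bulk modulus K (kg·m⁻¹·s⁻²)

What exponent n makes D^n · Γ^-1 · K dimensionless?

Balance the L exponent: (1)·n from D, plus −(2) + (-1) = -3 from the rest, must sum to zero.
n − 3 = 0, so n = 3.

3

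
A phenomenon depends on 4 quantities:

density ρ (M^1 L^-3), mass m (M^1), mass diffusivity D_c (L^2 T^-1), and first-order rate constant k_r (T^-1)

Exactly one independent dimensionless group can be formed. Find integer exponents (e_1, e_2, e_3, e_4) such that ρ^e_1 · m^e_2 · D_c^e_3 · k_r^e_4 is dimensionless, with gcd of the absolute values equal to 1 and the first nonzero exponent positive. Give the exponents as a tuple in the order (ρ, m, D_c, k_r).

(2, -2, 3, -3)

M: e_1·(1) + e_2·(1) + e_3·(0) + e_4·(0) = 0
L: e_1·(-3) + e_2·(0) + e_3·(2) + e_4·(0) = 0
T: e_1·(0) + e_2·(0) + e_3·(-1) + e_4·(-1) = 0
Solving this homogeneous linear system for the smallest-integer solution (first nonzero entry positive) gives (2, -2, 3, -3).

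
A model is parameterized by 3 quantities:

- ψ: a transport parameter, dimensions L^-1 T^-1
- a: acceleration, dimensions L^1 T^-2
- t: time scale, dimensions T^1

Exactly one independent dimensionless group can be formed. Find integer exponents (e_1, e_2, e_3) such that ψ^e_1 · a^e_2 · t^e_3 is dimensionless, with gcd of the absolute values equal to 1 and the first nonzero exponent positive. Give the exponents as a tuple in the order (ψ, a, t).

(1, 1, 3)

L: e_1·(-1) + e_2·(1) + e_3·(0) = 0
T: e_1·(-1) + e_2·(-2) + e_3·(1) = 0
Solving this homogeneous linear system for the smallest-integer solution (first nonzero entry positive) gives (1, 1, 3).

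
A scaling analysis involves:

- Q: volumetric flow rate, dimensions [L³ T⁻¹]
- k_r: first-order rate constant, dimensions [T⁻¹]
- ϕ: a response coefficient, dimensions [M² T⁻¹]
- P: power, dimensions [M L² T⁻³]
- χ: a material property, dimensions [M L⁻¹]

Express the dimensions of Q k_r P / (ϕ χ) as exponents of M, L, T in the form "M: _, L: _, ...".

Collect each base-dimension exponent across the product:
  M: (0) + (0) − (2) + (1) − (1) = -2
  L: (3) + (0) − (0) + (2) − (-1) = 6
  T: (-1) + (-1) − (-1) + (-3) − (0) = -4
So the dimensions are [M⁻² L⁶ T⁻⁴].

M: -2, L: 6, T: -4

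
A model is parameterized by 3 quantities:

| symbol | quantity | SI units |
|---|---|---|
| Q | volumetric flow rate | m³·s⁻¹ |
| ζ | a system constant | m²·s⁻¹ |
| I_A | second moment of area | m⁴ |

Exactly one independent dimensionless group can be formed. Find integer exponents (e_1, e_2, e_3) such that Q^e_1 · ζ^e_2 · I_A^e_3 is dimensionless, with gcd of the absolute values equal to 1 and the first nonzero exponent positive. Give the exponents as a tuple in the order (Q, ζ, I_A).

L: e_1·(3) + e_2·(2) + e_3·(4) = 0
T: e_1·(-1) + e_2·(-1) + e_3·(0) = 0
Solving this homogeneous linear system for the smallest-integer solution (first nonzero entry positive) gives (4, -4, -1).

(4, -4, -1)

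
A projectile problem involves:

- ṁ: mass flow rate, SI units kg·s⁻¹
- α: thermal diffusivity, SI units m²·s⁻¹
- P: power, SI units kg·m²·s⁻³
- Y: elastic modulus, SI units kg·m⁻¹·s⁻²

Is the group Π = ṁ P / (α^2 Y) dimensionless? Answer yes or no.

no

Sum the exponent of each base dimension across the product:
  M: [ṁ]_M − 2·[α]_M + [P]_M − [Y]_M = (1) − 2·(0) + (1) − (1) = 1
  L: [ṁ]_L − 2·[α]_L + [P]_L − [Y]_L = (0) − 2·(2) + (2) − (-1) = -1
  T: [ṁ]_T − 2·[α]_T + [P]_T − [Y]_T = (-1) − 2·(-1) + (-3) − (-2) = 0
Net dimensions [M L⁻¹] ≠ [1] — not dimensionless.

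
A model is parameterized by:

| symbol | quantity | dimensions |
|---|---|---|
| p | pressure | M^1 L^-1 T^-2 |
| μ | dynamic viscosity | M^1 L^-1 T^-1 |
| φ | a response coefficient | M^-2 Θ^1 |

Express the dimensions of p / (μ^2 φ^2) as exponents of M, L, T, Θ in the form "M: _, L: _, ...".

Collect each base-dimension exponent across the product:
  M: (1) − 2·(1) − 2·(-2) = 3
  L: (-1) − 2·(-1) − 2·(0) = 1
  T: (-2) − 2·(-1) − 2·(0) = 0
  Θ: (0) − 2·(0) − 2·(1) = -2
So the dimensions are [M³ L Θ⁻²].

M: 3, L: 1, T: 0, Θ: -2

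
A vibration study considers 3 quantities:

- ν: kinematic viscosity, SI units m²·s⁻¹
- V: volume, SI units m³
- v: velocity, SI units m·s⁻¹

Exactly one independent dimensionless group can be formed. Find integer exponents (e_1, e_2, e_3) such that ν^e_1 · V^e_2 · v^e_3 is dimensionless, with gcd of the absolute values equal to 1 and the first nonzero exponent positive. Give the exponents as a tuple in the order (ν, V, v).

(3, -1, -3)

L: e_1·(2) + e_2·(3) + e_3·(1) = 0
T: e_1·(-1) + e_2·(0) + e_3·(-1) = 0
Solving this homogeneous linear system for the smallest-integer solution (first nonzero entry positive) gives (3, -1, -3).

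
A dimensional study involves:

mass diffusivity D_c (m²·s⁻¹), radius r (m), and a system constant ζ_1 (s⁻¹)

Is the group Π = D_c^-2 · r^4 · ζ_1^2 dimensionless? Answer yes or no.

yes

Sum the exponent of each base dimension across the product:
  M: −2·[D_c]_M + 4·[r]_M + 2·[ζ_1]_M = −2·(0) + 4·(0) + 2·(0) = 0
  L: −2·[D_c]_L + 4·[r]_L + 2·[ζ_1]_L = −2·(2) + 4·(1) + 2·(0) = 0
  T: −2·[D_c]_T + 4·[r]_T + 2·[ζ_1]_T = −2·(-1) + 4·(0) + 2·(-1) = 0
All base exponents vanish — dimensionless.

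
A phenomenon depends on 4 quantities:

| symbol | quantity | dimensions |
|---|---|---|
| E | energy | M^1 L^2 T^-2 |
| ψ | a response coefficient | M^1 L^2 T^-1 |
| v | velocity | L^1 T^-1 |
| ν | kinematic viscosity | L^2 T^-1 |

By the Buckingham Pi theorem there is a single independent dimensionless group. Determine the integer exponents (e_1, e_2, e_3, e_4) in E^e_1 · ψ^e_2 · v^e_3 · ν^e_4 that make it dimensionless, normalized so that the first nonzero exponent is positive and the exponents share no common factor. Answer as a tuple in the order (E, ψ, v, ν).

M: e_1·(1) + e_2·(1) + e_3·(0) + e_4·(0) = 0
L: e_1·(2) + e_2·(2) + e_3·(1) + e_4·(2) = 0
T: e_1·(-2) + e_2·(-1) + e_3·(-1) + e_4·(-1) = 0
Solving this homogeneous linear system for the smallest-integer solution (first nonzero entry positive) gives (1, -1, -2, 1).

(1, -1, -2, 1)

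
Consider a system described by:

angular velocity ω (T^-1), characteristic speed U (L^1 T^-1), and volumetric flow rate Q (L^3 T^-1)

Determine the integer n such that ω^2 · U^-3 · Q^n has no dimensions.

Balance the L exponent: (3)·n from Q, plus 2·(0) − 3·(1) = -3 from the rest, must sum to zero.
3n − 3 = 0, so n = 1.

1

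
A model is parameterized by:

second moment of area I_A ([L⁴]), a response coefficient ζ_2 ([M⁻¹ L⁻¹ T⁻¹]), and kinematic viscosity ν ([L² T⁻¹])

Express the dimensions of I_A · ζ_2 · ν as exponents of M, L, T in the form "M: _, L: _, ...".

M: -1, L: 5, T: -2

Collect each base-dimension exponent across the product:
  M: (0) + (-1) + (0) = -1
  L: (4) + (-1) + (2) = 5
  T: (0) + (-1) + (-1) = -2
So the dimensions are [M⁻¹ L⁵ T⁻²].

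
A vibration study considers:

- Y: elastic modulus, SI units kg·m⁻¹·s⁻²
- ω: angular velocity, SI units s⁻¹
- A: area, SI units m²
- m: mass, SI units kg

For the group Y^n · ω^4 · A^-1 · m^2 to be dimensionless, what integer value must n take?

Balance the M exponent: (1)·n from Y, plus 4·(0) − (0) + 2·(1) = 2 from the rest, must sum to zero.
n + 2 = 0, so n = -2.

-2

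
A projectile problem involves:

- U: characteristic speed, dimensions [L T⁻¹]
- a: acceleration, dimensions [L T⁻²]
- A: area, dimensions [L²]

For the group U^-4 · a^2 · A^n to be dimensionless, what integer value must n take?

1

Balance the L exponent: (2)·n from A, plus −4·(1) + 2·(1) = -2 from the rest, must sum to zero.
2n − 2 = 0, so n = 1.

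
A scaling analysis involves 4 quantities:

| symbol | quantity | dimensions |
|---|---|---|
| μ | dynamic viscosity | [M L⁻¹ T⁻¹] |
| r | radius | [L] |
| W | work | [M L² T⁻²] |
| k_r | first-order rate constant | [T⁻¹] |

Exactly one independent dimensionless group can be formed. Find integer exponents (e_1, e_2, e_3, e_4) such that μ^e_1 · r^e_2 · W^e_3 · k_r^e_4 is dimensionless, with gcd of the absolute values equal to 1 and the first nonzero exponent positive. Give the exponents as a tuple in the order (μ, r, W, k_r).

(1, 3, -1, 1)

M: e_1·(1) + e_2·(0) + e_3·(1) + e_4·(0) = 0
L: e_1·(-1) + e_2·(1) + e_3·(2) + e_4·(0) = 0
T: e_1·(-1) + e_2·(0) + e_3·(-2) + e_4·(-1) = 0
Solving this homogeneous linear system for the smallest-integer solution (first nonzero entry positive) gives (1, 3, -1, 1).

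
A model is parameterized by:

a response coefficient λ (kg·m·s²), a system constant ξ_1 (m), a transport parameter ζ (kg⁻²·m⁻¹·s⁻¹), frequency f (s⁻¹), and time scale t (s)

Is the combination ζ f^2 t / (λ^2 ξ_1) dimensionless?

no

Sum the exponent of each base dimension across the product:
  M: −2·[λ]_M − [ξ_1]_M + [ζ]_M + 2·[f]_M + [t]_M = −2·(1) − (0) + (-2) + 2·(0) + (0) = -4
  L: −2·[λ]_L − [ξ_1]_L + [ζ]_L + 2·[f]_L + [t]_L = −2·(1) − (1) + (-1) + 2·(0) + (0) = -4
  T: −2·[λ]_T − [ξ_1]_T + [ζ]_T + 2·[f]_T + [t]_T = −2·(2) − (0) + (-1) + 2·(-1) + (1) = -6
Net dimensions [M⁻⁴ L⁻⁴ T⁻⁶] ≠ [1] — not dimensionless.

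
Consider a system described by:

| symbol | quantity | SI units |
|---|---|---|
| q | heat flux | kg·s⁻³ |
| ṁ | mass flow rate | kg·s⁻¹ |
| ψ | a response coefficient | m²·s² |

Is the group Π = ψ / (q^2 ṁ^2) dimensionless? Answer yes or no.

no

Sum the exponent of each base dimension across the product:
  M: −2·[q]_M − 2·[ṁ]_M + [ψ]_M = −2·(1) − 2·(1) + (0) = -4
  L: −2·[q]_L − 2·[ṁ]_L + [ψ]_L = −2·(0) − 2·(0) + (2) = 2
  T: −2·[q]_T − 2·[ṁ]_T + [ψ]_T = −2·(-3) − 2·(-1) + (2) = 10
Net dimensions [M⁻⁴ L² T¹⁰] ≠ [1] — not dimensionless.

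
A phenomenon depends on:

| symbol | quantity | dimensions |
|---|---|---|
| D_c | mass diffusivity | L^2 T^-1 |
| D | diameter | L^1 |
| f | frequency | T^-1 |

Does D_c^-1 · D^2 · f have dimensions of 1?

yes

Sum the exponent of each base dimension across the product:
  M: −[D_c]_M + 2·[D]_M + [f]_M = −(0) + 2·(0) + (0) = 0
  L: −[D_c]_L + 2·[D]_L + [f]_L = −(2) + 2·(1) + (0) = 0
  T: −[D_c]_T + 2·[D]_T + [f]_T = −(-1) + 2·(0) + (-1) = 0
All base exponents vanish — dimensionless.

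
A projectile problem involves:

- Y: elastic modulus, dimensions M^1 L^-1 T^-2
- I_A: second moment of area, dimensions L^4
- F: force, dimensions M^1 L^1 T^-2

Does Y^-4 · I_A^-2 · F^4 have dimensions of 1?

Sum the exponent of each base dimension across the product:
  M: −4·[Y]_M − 2·[I_A]_M + 4·[F]_M = −4·(1) − 2·(0) + 4·(1) = 0
  L: −4·[Y]_L − 2·[I_A]_L + 4·[F]_L = −4·(-1) − 2·(4) + 4·(1) = 0
  T: −4·[Y]_T − 2·[I_A]_T + 4·[F]_T = −4·(-2) − 2·(0) + 4·(-2) = 0
All base exponents vanish — dimensionless.

yes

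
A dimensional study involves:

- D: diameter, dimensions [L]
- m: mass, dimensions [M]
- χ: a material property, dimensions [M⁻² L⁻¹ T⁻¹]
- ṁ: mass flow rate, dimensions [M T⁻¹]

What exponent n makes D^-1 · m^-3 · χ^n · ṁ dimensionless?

-1

Balance the M exponent: (-2)·n from χ, plus −(0) − 3·(1) + (1) = -2 from the rest, must sum to zero.
-2n − 2 = 0, so n = -1.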